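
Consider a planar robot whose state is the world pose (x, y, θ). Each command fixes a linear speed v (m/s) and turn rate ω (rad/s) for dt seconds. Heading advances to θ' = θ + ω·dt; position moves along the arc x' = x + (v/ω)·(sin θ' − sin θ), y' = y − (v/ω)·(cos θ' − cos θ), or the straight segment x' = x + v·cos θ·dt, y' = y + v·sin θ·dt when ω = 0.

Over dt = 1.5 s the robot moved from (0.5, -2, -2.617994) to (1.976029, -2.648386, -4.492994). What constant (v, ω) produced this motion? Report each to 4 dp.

v = -1.2500, ω = -1.2500

Δθ = -4.492994 − -2.617994 = -1.875000
ω = Δθ/dt = -1.875000/1.5 = -1.2500
R = Δx/(sin θ' − sin θ) = 1.0000
v = R·ω = 1.0000·-1.2500 = -1.2500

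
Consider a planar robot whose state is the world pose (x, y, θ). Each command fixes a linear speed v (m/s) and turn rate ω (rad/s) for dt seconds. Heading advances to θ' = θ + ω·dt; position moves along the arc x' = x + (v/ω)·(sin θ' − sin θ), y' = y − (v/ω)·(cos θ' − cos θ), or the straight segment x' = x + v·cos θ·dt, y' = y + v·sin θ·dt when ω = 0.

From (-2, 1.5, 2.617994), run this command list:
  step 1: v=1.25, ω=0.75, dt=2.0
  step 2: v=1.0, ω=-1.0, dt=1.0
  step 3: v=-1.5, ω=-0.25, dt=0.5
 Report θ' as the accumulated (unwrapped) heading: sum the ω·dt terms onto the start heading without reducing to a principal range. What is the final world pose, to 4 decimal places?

(-4.3195, 0.4858, 2.9930)

step 1: θ'=4.1180 (R=1.6667) → pose (-4.2141, 0.9900, 4.1180)
step 2: θ'=3.1180 (R=-1.0000) → pose (-5.0662, 0.5503, 3.1180)
step 3: θ'=2.9930 (R=6.0000) → pose (-4.3195, 0.4858, 2.9930)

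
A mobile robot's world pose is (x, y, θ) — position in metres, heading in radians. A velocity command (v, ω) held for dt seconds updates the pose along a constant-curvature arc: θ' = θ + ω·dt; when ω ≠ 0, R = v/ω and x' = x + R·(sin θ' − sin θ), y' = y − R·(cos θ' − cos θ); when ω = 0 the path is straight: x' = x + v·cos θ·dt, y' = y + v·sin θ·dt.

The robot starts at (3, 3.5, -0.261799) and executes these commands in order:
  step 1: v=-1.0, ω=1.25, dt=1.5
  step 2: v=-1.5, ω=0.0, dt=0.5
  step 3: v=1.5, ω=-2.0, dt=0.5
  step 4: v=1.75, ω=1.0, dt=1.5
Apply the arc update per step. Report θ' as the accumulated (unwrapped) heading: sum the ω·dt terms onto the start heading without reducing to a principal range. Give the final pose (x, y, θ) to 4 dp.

(2.8349, 4.9237, 2.1132)

step 1: θ'=1.6132 (R=-0.8000) → pose (1.9937, 2.6933, 1.6132)
step 2: θ'=1.6132 (straight) → pose (2.0255, 1.9440, 1.6132)
step 3: θ'=0.6132 (R=-0.7500) → pose (2.3432, 2.5892, 0.6132)
step 4: θ'=2.1132 (R=1.7500) → pose (2.8349, 4.9237, 2.1132)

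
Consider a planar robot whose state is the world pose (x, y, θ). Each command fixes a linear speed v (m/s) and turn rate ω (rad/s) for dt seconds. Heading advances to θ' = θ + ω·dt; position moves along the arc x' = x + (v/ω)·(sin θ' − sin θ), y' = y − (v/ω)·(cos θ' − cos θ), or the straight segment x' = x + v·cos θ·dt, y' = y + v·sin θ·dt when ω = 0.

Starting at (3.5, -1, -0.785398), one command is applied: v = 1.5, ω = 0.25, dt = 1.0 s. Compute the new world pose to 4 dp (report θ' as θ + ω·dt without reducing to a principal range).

θ' = -0.7854 + 0.25·1.0 = -0.5354
R = v/ω = 1.5/0.25 = 6.0000
x' = 3.5 + 6.0000·(sin -0.5354 − sin -0.7854) = 4.6815
y' = -1 − 6.0000·(cos -0.5354 − cos -0.7854) = -1.9178

(4.6815, -1.9178, -0.5354)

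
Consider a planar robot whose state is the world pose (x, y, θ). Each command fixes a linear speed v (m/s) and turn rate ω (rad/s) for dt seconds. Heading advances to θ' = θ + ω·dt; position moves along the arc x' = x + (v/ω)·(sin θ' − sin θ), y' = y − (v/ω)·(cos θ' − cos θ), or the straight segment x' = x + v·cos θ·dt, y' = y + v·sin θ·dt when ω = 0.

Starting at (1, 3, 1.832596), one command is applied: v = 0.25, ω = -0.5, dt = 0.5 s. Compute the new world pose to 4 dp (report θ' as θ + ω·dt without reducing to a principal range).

(0.9830, 3.1235, 1.5826)

θ' = 1.8326 + -0.5·0.5 = 1.5826
R = v/ω = 0.25/-0.5 = -0.5000
x' = 1 + -0.5000·(sin 1.5826 − sin 1.8326) = 0.9830
y' = 3 − -0.5000·(cos 1.5826 − cos 1.8326) = 3.1235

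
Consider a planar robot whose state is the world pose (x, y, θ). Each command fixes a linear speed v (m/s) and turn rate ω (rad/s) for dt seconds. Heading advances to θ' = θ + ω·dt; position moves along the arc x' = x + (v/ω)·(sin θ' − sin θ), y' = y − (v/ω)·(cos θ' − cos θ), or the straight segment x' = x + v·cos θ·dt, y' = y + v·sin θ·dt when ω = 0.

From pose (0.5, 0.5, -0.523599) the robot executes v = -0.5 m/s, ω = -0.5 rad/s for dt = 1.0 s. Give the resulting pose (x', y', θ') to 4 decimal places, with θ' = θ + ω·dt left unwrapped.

θ' = -0.5236 + -0.5·1.0 = -1.0236
R = v/ω = -0.5/-0.5 = 1.0000
x' = 0.5 + 1.0000·(sin -1.0236 − sin -0.5236) = 0.1460
y' = 0.5 − 1.0000·(cos -1.0236 − cos -0.5236) = 0.8457

(0.1460, 0.8457, -1.0236)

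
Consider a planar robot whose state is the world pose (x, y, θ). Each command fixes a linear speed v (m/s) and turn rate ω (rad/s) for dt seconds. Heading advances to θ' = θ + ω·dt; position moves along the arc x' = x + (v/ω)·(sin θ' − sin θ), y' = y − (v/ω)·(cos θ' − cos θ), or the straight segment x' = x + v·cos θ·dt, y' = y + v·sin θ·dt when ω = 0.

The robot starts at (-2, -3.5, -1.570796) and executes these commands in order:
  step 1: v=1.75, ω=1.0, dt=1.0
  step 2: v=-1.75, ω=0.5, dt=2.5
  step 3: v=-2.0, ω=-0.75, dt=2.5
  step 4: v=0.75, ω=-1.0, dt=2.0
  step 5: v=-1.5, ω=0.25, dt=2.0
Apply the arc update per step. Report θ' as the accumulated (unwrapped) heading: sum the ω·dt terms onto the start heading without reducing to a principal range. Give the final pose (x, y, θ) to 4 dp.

step 1: θ'=-0.5708 (R=1.7500) → pose (-1.1955, -4.9726, -0.5708)
step 2: θ'=0.6792 (R=-3.5000) → pose (-5.2852, -5.1945, 0.6792)
step 3: θ'=-1.1958 (R=2.6667) → pose (-9.4417, -4.0963, -1.1958)
step 4: θ'=-3.1958 (R=-0.7500) → pose (-10.1802, -5.1199, -3.1958)
step 5: θ'=-2.6958 (R=-6.0000) → pose (-7.2681, -4.5424, -2.6958)

(-7.2681, -4.5424, -2.6958)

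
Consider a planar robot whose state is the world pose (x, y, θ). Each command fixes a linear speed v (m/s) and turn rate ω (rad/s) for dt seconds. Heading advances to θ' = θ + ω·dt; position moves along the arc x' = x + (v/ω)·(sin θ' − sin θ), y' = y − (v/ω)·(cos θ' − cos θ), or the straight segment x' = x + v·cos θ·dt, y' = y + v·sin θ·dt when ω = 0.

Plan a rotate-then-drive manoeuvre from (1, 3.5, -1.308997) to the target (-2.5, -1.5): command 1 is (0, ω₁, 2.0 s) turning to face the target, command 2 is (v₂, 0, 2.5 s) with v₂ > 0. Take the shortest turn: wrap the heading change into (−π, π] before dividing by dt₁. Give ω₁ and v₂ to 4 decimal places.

heading to target = atan2(-1.5−3.5, -2.5−1) = -2.1815
Δθ = wrap(-2.1815 − -1.3090) = -0.8725; ω₁ = Δθ/dt₁ = -0.4363
distance = √((-2.5−1)² + (-1.5−3.5)²) = 6.1033; v₂ = distance/dt₂ = 2.4413

ω₁ = -0.4363, v₂ = 2.4413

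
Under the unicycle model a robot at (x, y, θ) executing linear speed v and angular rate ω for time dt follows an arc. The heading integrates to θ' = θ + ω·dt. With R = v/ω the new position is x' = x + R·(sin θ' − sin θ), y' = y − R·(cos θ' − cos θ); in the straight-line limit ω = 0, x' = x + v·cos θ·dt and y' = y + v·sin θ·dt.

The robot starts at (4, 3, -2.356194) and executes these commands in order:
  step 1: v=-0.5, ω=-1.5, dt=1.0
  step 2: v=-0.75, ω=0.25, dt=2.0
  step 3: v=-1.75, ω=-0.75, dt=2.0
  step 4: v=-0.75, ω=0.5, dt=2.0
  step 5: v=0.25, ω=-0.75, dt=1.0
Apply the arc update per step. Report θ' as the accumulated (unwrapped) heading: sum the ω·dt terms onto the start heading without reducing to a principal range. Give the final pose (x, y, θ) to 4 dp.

(7.9821, -1.3948, -4.6062)

step 1: θ'=-3.8562 (R=0.3333) → pose (4.4541, 3.0161, -3.8562)
step 2: θ'=-3.3562 (R=-3.0000) → pose (5.7812, 2.3510, -3.3562)
step 3: θ'=-4.8562 (R=2.3333) → pose (7.5936, -0.2632, -4.8562)
step 4: θ'=-3.8562 (R=-1.5000) → pose (8.0951, -1.6112, -3.8562)
step 5: θ'=-4.6062 (R=-0.3333) → pose (7.9821, -1.3948, -4.6062)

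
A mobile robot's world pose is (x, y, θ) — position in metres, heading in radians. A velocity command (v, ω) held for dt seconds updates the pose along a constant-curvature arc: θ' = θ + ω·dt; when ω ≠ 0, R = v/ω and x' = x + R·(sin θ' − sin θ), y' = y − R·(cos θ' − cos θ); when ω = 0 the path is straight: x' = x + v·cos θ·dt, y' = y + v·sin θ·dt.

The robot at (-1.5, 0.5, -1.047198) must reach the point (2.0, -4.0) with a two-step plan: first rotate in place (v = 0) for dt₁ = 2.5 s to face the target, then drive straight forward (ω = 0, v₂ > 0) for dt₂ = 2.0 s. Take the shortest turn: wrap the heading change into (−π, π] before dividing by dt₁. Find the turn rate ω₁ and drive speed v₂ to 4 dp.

heading to target = atan2(-4−0.5, 2−-1.5) = -0.9098
Δθ = wrap(-0.9098 − -1.0472) = 0.1374; ω₁ = Δθ/dt₁ = 0.0550
distance = √((2−-1.5)² + (-4−0.5)²) = 5.7009; v₂ = distance/dt₂ = 2.8504

ω₁ = 0.0550, v₂ = 2.8504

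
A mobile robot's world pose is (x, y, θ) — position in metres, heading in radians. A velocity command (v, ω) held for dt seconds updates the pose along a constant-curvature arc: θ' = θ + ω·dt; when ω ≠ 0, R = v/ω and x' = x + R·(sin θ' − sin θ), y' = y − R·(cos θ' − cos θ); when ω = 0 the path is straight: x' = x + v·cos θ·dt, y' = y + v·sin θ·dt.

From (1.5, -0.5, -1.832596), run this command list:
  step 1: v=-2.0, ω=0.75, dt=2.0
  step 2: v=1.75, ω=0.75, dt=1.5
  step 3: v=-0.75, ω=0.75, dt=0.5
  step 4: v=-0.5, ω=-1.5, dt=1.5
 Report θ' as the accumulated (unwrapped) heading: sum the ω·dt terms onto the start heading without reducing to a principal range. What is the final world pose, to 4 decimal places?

(1.4095, 2.9428, -1.0826)

step 1: θ'=-0.3326 (R=-2.6667) → pose (-0.2051, 2.7107, -0.3326)
step 2: θ'=0.7924 (R=2.3333) → pose (2.2181, 3.2779, 0.7924)
step 3: θ'=1.1674 (R=-1.0000) → pose (2.0104, 2.9683, 1.1674)
step 4: θ'=-1.0826 (R=0.3333) → pose (1.4095, 2.9428, -1.0826)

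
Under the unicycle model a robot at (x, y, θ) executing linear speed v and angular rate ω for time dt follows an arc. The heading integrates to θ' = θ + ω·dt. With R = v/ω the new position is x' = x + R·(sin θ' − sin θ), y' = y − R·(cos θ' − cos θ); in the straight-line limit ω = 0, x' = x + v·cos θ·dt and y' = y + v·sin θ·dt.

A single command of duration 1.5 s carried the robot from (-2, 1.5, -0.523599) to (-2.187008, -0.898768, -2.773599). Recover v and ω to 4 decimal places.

v = 2.0000, ω = -1.5000

Δθ = -2.773599 − -0.523599 = -2.250000
ω = Δθ/dt = -2.250000/1.5 = -1.5000
R = −Δy/(cos θ' − cos θ) = -1.3333
v = R·ω = -1.3333·-1.5000 = 2.0000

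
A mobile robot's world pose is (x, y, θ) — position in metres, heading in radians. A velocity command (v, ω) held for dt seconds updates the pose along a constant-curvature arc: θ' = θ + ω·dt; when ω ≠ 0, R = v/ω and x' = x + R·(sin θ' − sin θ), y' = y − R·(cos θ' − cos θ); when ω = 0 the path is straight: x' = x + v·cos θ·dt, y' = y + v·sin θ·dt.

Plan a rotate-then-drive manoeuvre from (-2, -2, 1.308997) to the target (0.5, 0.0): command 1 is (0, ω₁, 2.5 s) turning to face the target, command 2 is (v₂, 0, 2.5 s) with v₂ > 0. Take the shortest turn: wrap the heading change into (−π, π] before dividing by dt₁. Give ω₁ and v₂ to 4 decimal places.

ω₁ = -0.2537, v₂ = 1.2806

heading to target = atan2(0−-2, 0.5−-2) = 0.6747
Δθ = wrap(0.6747 − 1.3090) = -0.6343; ω₁ = Δθ/dt₁ = -0.2537
distance = √((0.5−-2)² + (0−-2)²) = 3.2016; v₂ = distance/dt₂ = 1.2806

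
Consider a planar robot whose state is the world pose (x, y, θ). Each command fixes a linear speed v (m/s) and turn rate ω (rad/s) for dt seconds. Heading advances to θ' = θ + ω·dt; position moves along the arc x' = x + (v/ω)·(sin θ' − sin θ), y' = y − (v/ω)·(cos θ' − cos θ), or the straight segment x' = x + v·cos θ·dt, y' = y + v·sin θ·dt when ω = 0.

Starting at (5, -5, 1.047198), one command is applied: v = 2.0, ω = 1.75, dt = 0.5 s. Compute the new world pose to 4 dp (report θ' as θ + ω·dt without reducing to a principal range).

θ' = 1.0472 + 1.75·0.5 = 1.9222
R = v/ω = 2.0/1.75 = 1.1429
x' = 5 + 1.1429·(sin 1.9222 − sin 1.0472) = 5.0833
y' = -5 − 1.1429·(cos 1.9222 − cos 1.0472) = -4.0352

(5.0833, -4.0352, 1.9222)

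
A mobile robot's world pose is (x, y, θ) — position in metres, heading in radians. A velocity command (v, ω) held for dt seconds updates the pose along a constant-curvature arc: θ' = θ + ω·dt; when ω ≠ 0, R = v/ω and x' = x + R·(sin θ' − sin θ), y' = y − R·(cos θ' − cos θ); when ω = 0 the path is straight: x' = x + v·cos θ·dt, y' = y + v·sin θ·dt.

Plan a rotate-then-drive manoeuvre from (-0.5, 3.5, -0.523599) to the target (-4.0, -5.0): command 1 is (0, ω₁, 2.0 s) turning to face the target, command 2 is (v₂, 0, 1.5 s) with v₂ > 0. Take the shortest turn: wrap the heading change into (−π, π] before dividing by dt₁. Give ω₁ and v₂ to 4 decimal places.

ω₁ = -0.7189, v₂ = 6.1283

heading to target = atan2(-5−3.5, -4−-0.5) = -1.9614
Δθ = wrap(-1.9614 − -0.5236) = -1.4378; ω₁ = Δθ/dt₁ = -0.7189
distance = √((-4−-0.5)² + (-5−3.5)²) = 9.1924; v₂ = distance/dt₂ = 6.1283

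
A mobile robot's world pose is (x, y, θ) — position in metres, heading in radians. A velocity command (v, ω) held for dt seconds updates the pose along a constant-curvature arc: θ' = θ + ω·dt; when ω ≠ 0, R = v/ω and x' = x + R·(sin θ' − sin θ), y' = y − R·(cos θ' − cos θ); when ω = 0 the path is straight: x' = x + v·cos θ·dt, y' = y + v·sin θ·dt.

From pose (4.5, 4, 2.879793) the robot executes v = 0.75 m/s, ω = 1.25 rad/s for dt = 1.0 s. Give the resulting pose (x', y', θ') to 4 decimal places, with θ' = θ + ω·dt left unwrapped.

θ' = 2.8798 + 1.25·1.0 = 4.1298
R = v/ω = 0.75/1.25 = 0.6000
x' = 4.5 + 0.6000·(sin 4.1298 − sin 2.8798) = 3.8437
y' = 4 − 0.6000·(cos 4.1298 − cos 2.8798) = 3.7506

(3.8437, 3.7506, 4.1298)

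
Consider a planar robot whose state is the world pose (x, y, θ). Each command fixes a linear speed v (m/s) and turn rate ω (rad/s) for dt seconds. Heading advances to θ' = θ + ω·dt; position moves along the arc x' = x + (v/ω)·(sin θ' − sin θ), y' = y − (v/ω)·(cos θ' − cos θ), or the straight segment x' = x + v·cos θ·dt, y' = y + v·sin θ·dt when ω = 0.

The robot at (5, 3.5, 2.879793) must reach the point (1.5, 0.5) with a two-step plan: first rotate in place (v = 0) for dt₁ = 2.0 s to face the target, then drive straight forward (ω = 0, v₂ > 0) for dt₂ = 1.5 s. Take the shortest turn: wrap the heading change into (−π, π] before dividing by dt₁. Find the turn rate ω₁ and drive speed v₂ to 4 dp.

heading to target = atan2(0.5−3.5, 1.5−5) = -2.4330
Δθ = wrap(-2.4330 − 2.8798) = 0.9704; ω₁ = Δθ/dt₁ = 0.4852
distance = √((1.5−5)² + (0.5−3.5)²) = 4.6098; v₂ = distance/dt₂ = 3.0732

ω₁ = 0.4852, v₂ = 3.0732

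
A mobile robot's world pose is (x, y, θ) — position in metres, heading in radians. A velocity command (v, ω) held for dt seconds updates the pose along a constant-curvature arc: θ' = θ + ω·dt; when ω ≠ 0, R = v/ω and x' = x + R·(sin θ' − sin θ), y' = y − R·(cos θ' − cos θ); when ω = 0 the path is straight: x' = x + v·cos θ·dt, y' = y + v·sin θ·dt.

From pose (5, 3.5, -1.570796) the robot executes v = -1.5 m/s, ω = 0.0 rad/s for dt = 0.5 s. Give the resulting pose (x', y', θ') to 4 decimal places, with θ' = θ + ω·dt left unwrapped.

(5.0000, 4.2500, -1.5708)

θ' = -1.5708 + 0.0·0.5 = -1.5708
ω = 0 → straight: x' = 5 + -1.5·cos(-1.5708)·0.5 = 5.0000
y' = 3.5 + -1.5·sin(-1.5708)·0.5 = 4.2500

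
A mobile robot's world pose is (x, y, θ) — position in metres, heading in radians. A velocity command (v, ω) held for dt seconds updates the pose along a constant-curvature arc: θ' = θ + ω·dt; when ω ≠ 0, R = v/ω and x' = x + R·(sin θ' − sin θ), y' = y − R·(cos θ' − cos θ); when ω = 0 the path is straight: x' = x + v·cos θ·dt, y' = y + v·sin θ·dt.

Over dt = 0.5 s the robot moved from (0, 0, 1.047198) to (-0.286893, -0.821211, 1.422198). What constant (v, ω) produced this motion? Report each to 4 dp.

Δθ = 1.422198 − 1.047198 = 0.375000
ω = Δθ/dt = 0.375000/0.5 = 0.7500
R = −Δy/(cos θ' − cos θ) = -2.3333
v = R·ω = -2.3333·0.7500 = -1.7500

v = -1.7500, ω = 0.7500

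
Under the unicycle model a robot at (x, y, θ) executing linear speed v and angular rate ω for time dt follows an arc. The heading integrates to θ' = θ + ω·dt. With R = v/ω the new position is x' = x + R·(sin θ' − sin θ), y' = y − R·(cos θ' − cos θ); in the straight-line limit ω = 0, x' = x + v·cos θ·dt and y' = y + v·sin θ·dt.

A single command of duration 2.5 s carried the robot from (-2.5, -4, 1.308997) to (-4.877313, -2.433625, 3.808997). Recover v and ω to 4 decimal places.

Δθ = 3.808997 − 1.308997 = 2.500000
ω = Δθ/dt = 2.500000/2.5 = 1.0000
R = Δx/(sin θ' − sin θ) = 1.5000
v = R·ω = 1.5000·1.0000 = 1.5000

v = 1.5000, ω = 1.0000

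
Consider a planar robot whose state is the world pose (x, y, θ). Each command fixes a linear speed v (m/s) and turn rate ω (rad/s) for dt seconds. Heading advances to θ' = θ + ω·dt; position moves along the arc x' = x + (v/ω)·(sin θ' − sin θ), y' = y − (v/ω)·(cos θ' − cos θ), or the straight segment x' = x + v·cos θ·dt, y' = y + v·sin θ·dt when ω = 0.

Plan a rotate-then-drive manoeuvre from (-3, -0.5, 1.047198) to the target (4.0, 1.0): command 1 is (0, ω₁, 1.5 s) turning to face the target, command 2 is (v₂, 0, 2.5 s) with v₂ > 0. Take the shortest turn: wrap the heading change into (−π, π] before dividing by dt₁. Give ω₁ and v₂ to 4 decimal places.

heading to target = atan2(1−-0.5, 4−-3) = 0.2111
Δθ = wrap(0.2111 − 1.0472) = -0.8361; ω₁ = Δθ/dt₁ = -0.5574
distance = √((4−-3)² + (1−-0.5)²) = 7.1589; v₂ = distance/dt₂ = 2.8636

ω₁ = -0.5574, v₂ = 2.8636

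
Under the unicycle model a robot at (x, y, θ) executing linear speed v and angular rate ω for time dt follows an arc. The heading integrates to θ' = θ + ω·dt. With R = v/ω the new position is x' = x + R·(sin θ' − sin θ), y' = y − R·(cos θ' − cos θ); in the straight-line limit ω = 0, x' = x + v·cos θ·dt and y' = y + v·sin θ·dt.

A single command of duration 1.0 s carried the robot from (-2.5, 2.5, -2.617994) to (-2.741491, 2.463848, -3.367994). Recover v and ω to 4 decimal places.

Δθ = -3.367994 − -2.617994 = -0.750000
ω = Δθ/dt = -0.750000/1.0 = -0.7500
R = Δx/(sin θ' − sin θ) = -0.3333
v = R·ω = -0.3333·-0.7500 = 0.2500

v = 0.2500, ω = -0.7500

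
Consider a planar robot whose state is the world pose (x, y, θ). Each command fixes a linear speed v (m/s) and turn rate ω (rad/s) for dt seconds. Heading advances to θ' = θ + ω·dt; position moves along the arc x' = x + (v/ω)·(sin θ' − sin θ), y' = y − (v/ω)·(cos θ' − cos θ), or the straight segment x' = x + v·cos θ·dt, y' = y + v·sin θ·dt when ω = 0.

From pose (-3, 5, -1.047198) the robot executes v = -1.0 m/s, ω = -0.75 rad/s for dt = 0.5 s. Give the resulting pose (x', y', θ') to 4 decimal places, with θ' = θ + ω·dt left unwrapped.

θ' = -1.0472 + -0.75·0.5 = -1.4222
R = v/ω = -1.0/-0.75 = 1.3333
x' = -3 + 1.3333·(sin -1.4222 − sin -1.0472) = -3.1639
y' = 5 − 1.3333·(cos -1.4222 − cos -1.0472) = 5.4693

(-3.1639, 5.4693, -1.4222)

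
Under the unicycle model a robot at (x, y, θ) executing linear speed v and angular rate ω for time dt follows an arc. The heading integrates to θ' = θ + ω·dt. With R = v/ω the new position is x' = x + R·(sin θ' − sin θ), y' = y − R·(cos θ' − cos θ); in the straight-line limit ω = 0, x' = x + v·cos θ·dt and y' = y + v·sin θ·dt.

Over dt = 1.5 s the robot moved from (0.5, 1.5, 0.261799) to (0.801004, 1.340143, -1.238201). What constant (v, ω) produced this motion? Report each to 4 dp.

v = 0.2500, ω = -1.0000

Δθ = -1.238201 − 0.261799 = -1.500000
ω = Δθ/dt = -1.500000/1.5 = -1.0000
R = Δx/(sin θ' − sin θ) = -0.2500
v = R·ω = -0.2500·-1.0000 = 0.2500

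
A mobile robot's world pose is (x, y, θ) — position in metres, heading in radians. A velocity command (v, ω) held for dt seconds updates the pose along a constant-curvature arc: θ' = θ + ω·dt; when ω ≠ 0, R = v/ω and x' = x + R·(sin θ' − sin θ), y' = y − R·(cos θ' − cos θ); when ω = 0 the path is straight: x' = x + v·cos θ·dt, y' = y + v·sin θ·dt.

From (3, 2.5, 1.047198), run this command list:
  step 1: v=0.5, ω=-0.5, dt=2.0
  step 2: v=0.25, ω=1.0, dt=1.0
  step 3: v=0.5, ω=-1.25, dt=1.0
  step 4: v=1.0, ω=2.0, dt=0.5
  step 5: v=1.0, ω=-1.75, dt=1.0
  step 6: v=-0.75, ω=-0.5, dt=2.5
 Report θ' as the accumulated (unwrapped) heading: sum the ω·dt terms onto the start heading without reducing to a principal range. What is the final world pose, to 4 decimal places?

step 1: θ'=0.0472 (R=-1.0000) → pose (3.8188, 2.9989, 0.0472)
step 2: θ'=1.0472 (R=0.2500) → pose (4.0236, 3.1236, 1.0472)
step 3: θ'=-0.2028 (R=-0.4000) → pose (4.4505, 3.3154, -0.2028)
step 4: θ'=0.7972 (R=0.5000) → pose (4.9089, 3.4558, 0.7972)
step 5: θ'=-0.9528 (R=-0.5714) → pose (5.7835, 3.3876, -0.9528)
step 6: θ'=-2.2028 (R=1.5000) → pose (5.7958, 5.1429, -2.2028)

(5.7958, 5.1429, -2.2028)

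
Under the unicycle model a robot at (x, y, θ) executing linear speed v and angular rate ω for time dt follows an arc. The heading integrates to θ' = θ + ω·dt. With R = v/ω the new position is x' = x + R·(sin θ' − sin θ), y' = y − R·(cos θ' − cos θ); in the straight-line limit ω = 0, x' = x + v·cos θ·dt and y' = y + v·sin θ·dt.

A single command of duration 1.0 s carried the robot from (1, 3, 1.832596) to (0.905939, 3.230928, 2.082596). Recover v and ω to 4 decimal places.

v = 0.2500, ω = 0.2500

Δθ = 2.082596 − 1.832596 = 0.250000
ω = Δθ/dt = 0.250000/1.0 = 0.2500
R = −Δy/(cos θ' − cos θ) = 1.0000
v = R·ω = 1.0000·0.2500 = 0.2500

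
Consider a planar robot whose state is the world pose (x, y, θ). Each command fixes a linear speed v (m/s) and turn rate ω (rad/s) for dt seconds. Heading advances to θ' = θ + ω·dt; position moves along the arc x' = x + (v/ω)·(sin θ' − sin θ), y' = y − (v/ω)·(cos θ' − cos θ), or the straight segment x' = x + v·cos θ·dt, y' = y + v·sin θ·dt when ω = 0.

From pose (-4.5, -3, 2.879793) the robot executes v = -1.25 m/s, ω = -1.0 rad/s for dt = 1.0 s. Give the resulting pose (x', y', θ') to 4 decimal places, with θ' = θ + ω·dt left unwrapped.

θ' = 2.8798 + -1.0·1.0 = 1.8798
R = v/ω = -1.25/-1.0 = 1.2500
x' = -4.5 + 1.2500·(sin 1.8798 − sin 2.8798) = -3.6327
y' = -3 − 1.2500·(cos 1.8798 − cos 2.8798) = -3.8273

(-3.6327, -3.8273, 1.8798)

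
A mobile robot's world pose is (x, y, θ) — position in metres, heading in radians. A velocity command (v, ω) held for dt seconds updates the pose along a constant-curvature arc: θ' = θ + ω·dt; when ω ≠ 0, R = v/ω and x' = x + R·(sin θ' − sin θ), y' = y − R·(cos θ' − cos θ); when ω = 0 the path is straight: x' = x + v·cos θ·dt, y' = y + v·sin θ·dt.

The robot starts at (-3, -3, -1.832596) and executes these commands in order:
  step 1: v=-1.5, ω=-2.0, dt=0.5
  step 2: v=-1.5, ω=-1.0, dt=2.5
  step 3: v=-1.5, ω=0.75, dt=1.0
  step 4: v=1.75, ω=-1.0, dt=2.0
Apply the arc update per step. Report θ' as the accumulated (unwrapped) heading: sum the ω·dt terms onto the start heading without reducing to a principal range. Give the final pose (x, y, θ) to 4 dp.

step 1: θ'=-2.8326 (R=0.7500) → pose (-2.5036, -2.4796, -2.8326)
step 2: θ'=-5.3326 (R=1.5000) → pose (-0.8268, -4.7804, -5.3326)
step 3: θ'=-4.5826 (R=-2.0000) → pose (-1.1825, -6.2017, -4.5826)
step 4: θ'=-6.5826 (R=-1.7500) → pose (1.0690, -4.3030, -6.5826)

(1.0690, -4.3030, -6.5826)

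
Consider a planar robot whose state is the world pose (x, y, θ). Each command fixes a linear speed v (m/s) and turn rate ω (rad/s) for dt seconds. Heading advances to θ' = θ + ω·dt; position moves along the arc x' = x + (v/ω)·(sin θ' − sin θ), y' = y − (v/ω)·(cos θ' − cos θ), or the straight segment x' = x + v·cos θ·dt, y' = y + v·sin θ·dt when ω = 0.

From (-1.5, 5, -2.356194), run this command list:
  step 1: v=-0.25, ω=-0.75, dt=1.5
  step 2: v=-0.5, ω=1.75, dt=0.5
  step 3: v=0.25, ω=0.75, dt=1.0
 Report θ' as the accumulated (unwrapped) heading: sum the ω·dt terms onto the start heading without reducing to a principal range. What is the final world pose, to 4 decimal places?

step 1: θ'=-3.4812 (R=0.3333) → pose (-1.1533, 5.0786, -3.4812)
step 2: θ'=-2.6062 (R=-0.2857) → pose (-0.9123, 5.1023, -2.6062)
step 3: θ'=-1.8562 (R=0.3333) → pose (-1.0621, 4.9094, -1.8562)

(-1.0621, 4.9094, -1.8562)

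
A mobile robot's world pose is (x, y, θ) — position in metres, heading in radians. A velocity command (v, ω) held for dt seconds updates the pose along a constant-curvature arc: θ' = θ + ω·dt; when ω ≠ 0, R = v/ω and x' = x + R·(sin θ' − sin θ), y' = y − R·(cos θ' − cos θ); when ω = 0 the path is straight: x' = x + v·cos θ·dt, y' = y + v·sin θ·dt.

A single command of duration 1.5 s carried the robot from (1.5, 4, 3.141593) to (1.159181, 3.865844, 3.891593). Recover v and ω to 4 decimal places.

Δθ = 3.891593 − 3.141593 = 0.750000
ω = Δθ/dt = 0.750000/1.5 = 0.5000
R = Δx/(sin θ' − sin θ) = 0.5000
v = R·ω = 0.5000·0.5000 = 0.2500

v = 0.2500, ω = 0.5000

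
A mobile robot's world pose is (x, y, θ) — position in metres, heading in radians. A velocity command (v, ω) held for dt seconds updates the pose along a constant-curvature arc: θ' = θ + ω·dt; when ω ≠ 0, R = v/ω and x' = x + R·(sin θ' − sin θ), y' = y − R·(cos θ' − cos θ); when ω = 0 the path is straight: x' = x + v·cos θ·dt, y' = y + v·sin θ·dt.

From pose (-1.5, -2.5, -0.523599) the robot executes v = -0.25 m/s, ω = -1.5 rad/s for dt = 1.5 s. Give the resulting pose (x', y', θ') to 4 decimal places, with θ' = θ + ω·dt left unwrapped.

(-1.4766, -2.2002, -2.7736)

θ' = -0.5236 + -1.5·1.5 = -2.7736
R = v/ω = -0.25/-1.5 = 0.1667
x' = -1.5 + 0.1667·(sin -2.7736 − sin -0.5236) = -1.4766
y' = -2.5 − 0.1667·(cos -2.7736 − cos -0.5236) = -2.2002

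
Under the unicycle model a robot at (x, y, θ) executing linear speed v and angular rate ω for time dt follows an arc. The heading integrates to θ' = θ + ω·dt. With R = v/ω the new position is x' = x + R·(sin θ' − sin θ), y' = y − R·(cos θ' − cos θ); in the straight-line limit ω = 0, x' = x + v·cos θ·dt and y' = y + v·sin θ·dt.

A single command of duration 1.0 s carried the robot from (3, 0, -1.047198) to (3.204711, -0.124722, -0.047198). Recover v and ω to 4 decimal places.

v = 0.2500, ω = 1.0000

Δθ = -0.047198 − -1.047198 = 1.000000
ω = Δθ/dt = 1.000000/1.0 = 1.0000
R = Δx/(sin θ' − sin θ) = 0.2500
v = R·ω = 0.2500·1.0000 = 0.2500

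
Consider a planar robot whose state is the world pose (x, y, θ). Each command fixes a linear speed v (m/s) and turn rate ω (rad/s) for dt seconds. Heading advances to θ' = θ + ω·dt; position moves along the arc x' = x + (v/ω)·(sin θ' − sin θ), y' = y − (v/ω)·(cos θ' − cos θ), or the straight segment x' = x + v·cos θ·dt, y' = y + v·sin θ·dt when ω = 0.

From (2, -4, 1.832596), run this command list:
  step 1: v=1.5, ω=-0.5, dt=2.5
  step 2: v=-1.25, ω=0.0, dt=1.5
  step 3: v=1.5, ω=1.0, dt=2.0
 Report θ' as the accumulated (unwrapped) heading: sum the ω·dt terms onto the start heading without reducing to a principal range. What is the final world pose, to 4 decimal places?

step 1: θ'=0.5826 (R=-3.0000) → pose (3.2472, -0.7184, 0.5826)
step 2: θ'=0.5826 (straight) → pose (1.6815, -1.7500, 0.5826)
step 3: θ'=2.5826 (R=1.5000) → pose (1.6517, 0.7742, 2.5826)

(1.6517, 0.7742, 2.5826)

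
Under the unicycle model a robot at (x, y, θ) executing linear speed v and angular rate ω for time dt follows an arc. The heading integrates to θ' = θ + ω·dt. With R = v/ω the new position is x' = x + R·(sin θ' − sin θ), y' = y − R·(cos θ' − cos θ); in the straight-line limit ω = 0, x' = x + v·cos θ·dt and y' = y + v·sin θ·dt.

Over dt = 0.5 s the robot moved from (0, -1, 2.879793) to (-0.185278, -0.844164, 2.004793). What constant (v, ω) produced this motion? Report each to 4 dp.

v = 0.5000, ω = -1.7500

Δθ = 2.004793 − 2.879793 = -0.875000
ω = Δθ/dt = -0.875000/0.5 = -1.7500
R = Δx/(sin θ' − sin θ) = -0.2857
v = R·ω = -0.2857·-1.7500 = 0.5000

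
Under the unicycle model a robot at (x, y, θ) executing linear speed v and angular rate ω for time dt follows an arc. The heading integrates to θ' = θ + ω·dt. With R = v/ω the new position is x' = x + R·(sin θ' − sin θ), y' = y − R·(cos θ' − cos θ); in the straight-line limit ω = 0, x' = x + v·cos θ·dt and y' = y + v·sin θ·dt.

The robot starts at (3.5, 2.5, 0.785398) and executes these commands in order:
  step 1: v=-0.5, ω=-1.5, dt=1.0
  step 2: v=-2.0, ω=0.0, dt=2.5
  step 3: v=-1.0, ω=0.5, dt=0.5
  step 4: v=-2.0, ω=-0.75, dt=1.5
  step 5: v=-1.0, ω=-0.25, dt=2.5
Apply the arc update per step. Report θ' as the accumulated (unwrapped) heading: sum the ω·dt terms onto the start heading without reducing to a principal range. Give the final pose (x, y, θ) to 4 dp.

step 1: θ'=-0.7146 (R=0.3333) → pose (3.0459, 2.4839, -0.7146)
step 2: θ'=-0.7146 (straight) → pose (-0.7309, 5.7605, -0.7146)
step 3: θ'=-0.4646 (R=-2.0000) → pose (-1.1454, 6.0378, -0.4646)
step 4: θ'=-1.5896 (R=2.6667) → pose (-2.6168, 8.4719, -1.5896)
step 5: θ'=-2.2146 (R=4.0000) → pose (-1.8167, 10.7977, -2.2146)

(-1.8167, 10.7977, -2.2146)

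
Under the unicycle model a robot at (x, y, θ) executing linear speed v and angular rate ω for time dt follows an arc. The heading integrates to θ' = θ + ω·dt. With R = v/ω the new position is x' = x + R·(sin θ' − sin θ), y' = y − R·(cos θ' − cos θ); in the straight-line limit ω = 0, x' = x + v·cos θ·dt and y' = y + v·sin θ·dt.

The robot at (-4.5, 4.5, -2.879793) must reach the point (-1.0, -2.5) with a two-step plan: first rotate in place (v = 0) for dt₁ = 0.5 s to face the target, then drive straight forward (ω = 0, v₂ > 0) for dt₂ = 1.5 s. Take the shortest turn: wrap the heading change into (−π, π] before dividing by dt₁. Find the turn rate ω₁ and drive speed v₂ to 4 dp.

heading to target = atan2(-2.5−4.5, -1−-4.5) = -1.1071
Δθ = wrap(-1.1071 − -2.8798) = 1.7726; ω₁ = Δθ/dt₁ = 3.5453
distance = √((-1−-4.5)² + (-2.5−4.5)²) = 7.8262; v₂ = distance/dt₂ = 5.2175

ω₁ = 3.5453, v₂ = 5.2175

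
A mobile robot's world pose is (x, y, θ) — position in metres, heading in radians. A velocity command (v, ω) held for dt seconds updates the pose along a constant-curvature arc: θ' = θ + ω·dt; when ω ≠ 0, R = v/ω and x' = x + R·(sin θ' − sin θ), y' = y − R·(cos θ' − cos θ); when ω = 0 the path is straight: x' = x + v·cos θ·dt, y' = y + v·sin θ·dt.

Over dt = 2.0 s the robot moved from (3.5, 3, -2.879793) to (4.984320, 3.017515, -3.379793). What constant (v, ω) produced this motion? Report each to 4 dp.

v = -0.7500, ω = -0.2500

Δθ = -3.379793 − -2.879793 = -0.500000
ω = Δθ/dt = -0.500000/2.0 = -0.2500
R = Δx/(sin θ' − sin θ) = 3.0000
v = R·ω = 3.0000·-0.2500 = -0.7500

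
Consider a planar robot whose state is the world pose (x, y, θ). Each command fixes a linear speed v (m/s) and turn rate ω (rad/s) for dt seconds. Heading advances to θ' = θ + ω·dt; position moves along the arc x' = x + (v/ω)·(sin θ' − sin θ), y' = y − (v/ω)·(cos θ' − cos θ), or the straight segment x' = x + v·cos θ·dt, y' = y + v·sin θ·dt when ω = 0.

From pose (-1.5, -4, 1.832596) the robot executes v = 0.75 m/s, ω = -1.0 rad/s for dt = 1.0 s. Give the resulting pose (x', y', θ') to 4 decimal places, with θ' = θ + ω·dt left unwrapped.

(-1.3303, -3.3012, 0.8326)

θ' = 1.8326 + -1.0·1.0 = 0.8326
R = v/ω = 0.75/-1.0 = -0.7500
x' = -1.5 + -0.7500·(sin 0.8326 − sin 1.8326) = -1.3303
y' = -4 − -0.7500·(cos 0.8326 − cos 1.8326) = -3.3012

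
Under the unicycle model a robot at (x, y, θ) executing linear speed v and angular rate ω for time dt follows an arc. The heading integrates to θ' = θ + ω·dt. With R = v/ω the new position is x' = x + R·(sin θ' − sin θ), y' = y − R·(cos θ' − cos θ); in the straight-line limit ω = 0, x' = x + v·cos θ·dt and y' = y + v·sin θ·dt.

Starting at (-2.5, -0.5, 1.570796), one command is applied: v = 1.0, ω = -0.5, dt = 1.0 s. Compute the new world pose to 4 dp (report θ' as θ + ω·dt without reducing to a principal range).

(-2.2552, 0.4589, 1.0708)

θ' = 1.5708 + -0.5·1.0 = 1.0708
R = v/ω = 1.0/-0.5 = -2.0000
x' = -2.5 + -2.0000·(sin 1.0708 − sin 1.5708) = -2.2552
y' = -0.5 − -2.0000·(cos 1.0708 − cos 1.5708) = 0.4589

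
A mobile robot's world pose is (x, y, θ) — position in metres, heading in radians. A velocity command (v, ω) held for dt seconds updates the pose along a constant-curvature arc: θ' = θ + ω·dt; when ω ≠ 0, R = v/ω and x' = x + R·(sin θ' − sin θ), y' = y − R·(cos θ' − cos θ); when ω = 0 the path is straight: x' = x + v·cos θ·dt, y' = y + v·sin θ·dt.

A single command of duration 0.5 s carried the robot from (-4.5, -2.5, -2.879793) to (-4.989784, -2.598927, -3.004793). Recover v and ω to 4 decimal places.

Δθ = -3.004793 − -2.879793 = -0.125000
ω = Δθ/dt = -0.125000/0.5 = -0.2500
R = Δx/(sin θ' − sin θ) = -4.0000
v = R·ω = -4.0000·-0.2500 = 1.0000

v = 1.0000, ω = -0.2500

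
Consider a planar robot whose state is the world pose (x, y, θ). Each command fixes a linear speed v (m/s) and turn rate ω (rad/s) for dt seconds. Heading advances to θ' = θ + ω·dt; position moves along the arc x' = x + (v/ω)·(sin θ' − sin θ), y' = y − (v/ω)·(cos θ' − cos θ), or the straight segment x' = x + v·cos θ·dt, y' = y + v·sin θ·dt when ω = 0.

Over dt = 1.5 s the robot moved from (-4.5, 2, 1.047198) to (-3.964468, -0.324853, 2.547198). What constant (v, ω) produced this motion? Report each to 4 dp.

Δθ = 2.547198 − 1.047198 = 1.500000
ω = Δθ/dt = 1.500000/1.5 = 1.0000
R = −Δy/(cos θ' − cos θ) = -1.7500
v = R·ω = -1.7500·1.0000 = -1.7500

v = -1.7500, ω = 1.0000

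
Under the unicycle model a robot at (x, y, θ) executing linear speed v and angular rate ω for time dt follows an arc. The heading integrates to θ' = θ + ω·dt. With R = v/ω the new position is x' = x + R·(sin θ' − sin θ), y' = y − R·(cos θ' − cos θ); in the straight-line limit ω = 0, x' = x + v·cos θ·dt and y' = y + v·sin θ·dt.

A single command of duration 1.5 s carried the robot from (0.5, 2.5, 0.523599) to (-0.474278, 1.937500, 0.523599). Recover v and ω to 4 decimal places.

v = -0.7500, ω = 0.0000

Δθ = 0.523599 − 0.523599 = 0.000000
ω = Δθ/dt = 0.000000/1.5 = 0.0000
ω = 0 → v = (Δx·cos θ + Δy·sin θ)/dt = -0.7500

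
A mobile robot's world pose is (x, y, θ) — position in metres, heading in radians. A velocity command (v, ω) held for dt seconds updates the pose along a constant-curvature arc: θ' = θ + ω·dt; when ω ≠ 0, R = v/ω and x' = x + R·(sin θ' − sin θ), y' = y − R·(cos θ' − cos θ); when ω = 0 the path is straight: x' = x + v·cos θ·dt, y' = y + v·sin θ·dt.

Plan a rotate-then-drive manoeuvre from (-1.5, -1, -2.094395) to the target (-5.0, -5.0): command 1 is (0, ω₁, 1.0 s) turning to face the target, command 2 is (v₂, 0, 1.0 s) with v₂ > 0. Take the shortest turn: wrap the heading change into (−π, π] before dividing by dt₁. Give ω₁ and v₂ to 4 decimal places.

heading to target = atan2(-5−-1, -5−-1.5) = -2.2896
Δθ = wrap(-2.2896 − -2.0944) = -0.1952; ω₁ = Δθ/dt₁ = -0.1952
distance = √((-5−-1.5)² + (-5−-1)²) = 5.3151; v₂ = distance/dt₂ = 5.3151

ω₁ = -0.1952, v₂ = 5.3151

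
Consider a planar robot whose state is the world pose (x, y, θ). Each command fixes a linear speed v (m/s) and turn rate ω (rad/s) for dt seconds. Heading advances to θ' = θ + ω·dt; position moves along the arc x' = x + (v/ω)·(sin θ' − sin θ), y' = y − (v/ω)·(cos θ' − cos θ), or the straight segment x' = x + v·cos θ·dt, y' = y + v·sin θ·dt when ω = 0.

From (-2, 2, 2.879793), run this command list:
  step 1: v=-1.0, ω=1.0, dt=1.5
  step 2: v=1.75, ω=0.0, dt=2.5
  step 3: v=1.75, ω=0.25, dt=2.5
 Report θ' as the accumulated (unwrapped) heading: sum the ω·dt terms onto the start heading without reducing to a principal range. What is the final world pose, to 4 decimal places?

step 1: θ'=4.3798 (R=-1.0000) → pose (-0.7960, 2.6394, 4.3798)
step 2: θ'=4.3798 (straight) → pose (-2.2244, -1.4958, 4.3798)
step 3: θ'=5.0048 (R=7.0000) → pose (-2.3109, -5.7991, 5.0048)

(-2.3109, -5.7991, 5.0048)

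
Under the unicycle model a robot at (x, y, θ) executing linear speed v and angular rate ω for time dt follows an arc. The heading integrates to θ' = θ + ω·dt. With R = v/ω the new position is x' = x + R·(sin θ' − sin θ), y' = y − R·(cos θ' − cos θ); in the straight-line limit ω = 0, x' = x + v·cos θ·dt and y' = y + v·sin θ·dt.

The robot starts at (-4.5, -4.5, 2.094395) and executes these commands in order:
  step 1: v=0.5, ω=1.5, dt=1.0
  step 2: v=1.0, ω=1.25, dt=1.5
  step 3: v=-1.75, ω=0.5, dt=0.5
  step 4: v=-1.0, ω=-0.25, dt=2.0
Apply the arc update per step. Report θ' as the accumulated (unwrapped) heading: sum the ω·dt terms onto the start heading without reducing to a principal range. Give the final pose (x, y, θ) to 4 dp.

step 1: θ'=3.5944 (R=0.3333) → pose (-4.9345, -4.3669, 3.5944)
step 2: θ'=5.4694 (R=0.8000) → pose (-5.1660, -5.6357, 5.4694)
step 3: θ'=5.7194 (R=-3.5000) → pose (-5.8398, -5.0810, 5.7194)
step 4: θ'=5.2194 (R=4.0000) → pose (-7.1990, -3.6423, 5.2194)

(-7.1990, -3.6423, 5.2194)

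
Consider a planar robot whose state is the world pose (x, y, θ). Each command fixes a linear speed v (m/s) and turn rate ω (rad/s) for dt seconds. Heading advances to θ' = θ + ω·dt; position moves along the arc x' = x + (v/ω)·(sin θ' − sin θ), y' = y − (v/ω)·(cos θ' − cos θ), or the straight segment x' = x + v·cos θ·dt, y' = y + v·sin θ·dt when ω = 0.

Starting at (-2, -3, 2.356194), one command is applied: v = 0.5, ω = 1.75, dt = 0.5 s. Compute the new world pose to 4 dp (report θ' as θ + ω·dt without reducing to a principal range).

(-2.2276, -2.9175, 3.2312)

θ' = 2.3562 + 1.75·0.5 = 3.2312
R = v/ω = 0.5/1.75 = 0.2857
x' = -2 + 0.2857·(sin 3.2312 − sin 2.3562) = -2.2276
y' = -3 − 0.2857·(cos 3.2312 − cos 2.3562) = -2.9175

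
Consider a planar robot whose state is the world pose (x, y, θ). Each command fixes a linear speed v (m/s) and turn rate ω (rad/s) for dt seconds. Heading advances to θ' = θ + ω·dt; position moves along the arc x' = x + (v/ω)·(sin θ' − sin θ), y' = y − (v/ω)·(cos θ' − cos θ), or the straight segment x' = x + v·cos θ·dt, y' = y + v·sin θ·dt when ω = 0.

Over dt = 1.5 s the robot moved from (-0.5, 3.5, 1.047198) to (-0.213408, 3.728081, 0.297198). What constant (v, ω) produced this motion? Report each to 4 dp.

Δθ = 0.297198 − 1.047198 = -0.750000
ω = Δθ/dt = -0.750000/1.5 = -0.5000
R = Δx/(sin θ' − sin θ) = -0.5000
v = R·ω = -0.5000·-0.5000 = 0.2500

v = 0.2500, ω = -0.5000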